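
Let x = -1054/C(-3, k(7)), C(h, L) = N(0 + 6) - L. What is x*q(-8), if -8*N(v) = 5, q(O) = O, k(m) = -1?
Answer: 67456/3 ≈ 22485.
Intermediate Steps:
N(v) = -5/8 (N(v) = -1/8*5 = -5/8)
C(h, L) = -5/8 - L
x = -8432/3 (x = -1054/(-5/8 - 1*(-1)) = -1054/(-5/8 + 1) = -1054/3/8 = -1054*8/3 = -8432/3 ≈ -2810.7)
x*q(-8) = -8432/3*(-8) = 67456/3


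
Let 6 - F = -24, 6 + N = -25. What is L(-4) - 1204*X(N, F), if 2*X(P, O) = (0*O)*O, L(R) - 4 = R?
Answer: 0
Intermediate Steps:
N = -31 (N = -6 - 25 = -31)
F = 30 (F = 6 - 1*(-24) = 6 + 24 = 30)
L(R) = 4 + R
X(P, O) = 0 (X(P, O) = ((0*O)*O)/2 = (0*O)/2 = (½)*0 = 0)
L(-4) - 1204*X(N, F) = (4 - 4) - 1204*0 = 0 + 0 = 0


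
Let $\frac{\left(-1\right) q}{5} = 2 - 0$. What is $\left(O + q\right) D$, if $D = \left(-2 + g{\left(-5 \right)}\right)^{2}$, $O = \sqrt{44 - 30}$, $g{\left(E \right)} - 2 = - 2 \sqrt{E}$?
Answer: $200 - 20 \sqrt{14} \approx 125.17$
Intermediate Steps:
$g{\left(E \right)} = 2 - 2 \sqrt{E}$
$O = \sqrt{14} \approx 3.7417$
$q = -10$ ($q = - 5 \left(2 - 0\right) = - 5 \left(2 + 0\right) = \left(-5\right) 2 = -10$)
$D = -20$ ($D = \left(-2 + \left(2 - 2 \sqrt{-5}\right)\right)^{2} = \left(-2 + \left(2 - 2 i \sqrt{5}\right)\right)^{2} = \left(- 2 i \sqrt{5}\right)^{2} = -20$)
$\left(O + q\right) D = \left(\sqrt{14} - 10\right) \left(-20\right) = \left(-10 + \sqrt{14}\right) \left(-20\right) = 200 - 20 \sqrt{14}$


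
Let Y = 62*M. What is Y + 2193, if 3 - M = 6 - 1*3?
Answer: 2193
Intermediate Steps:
M = 0 (M = 3 - (6 - 1*3) = 3 - (6 - 3) = 3 - 1*3 = 3 - 3 = 0)
Y = 0 (Y = 62*0 = 0)
Y + 2193 = 0 + 2193 = 2193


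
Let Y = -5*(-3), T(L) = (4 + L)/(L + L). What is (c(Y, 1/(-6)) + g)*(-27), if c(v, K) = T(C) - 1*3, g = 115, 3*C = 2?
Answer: -6237/2 ≈ -3118.5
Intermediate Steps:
C = 2/3 (C = (1/3)*2 = 2/3 ≈ 0.66667)
T(L) = (4 + L)/(2*L) (T(L) = (4 + L)/((2*L)) = (4 + L)*(1/(2*L)) = (4 + L)/(2*L))
Y = 15
c(v, K) = 1/2 (c(v, K) = (4 + 2/3)/(2*(2/3)) - 1*3 = (1/2)*(3/2)*(14/3) - 3 = 7/2 - 3 = 1/2)
(c(Y, 1/(-6)) + g)*(-27) = (1/2 + 115)*(-27) = (231/2)*(-27) = -6237/2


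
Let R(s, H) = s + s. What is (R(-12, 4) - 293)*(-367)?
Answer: 116339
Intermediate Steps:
R(s, H) = 2*s
(R(-12, 4) - 293)*(-367) = (2*(-12) - 293)*(-367) = (-24 - 293)*(-367) = -317*(-367) = 116339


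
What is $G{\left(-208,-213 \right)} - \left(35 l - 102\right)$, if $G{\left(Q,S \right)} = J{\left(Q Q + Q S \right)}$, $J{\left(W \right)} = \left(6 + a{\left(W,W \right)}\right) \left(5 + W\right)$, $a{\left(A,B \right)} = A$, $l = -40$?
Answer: $7669119404$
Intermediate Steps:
$J{\left(W \right)} = \left(5 + W\right) \left(6 + W\right)$ ($J{\left(W \right)} = \left(6 + W\right) \left(5 + W\right) = \left(5 + W\right) \left(6 + W\right)$)
$G{\left(Q,S \right)} = 30 + \left(Q^{2} + Q S\right)^{2} + 11 Q^{2} + 11 Q S$ ($G{\left(Q,S \right)} = 30 + \left(Q Q + Q S\right)^{2} + 11 \left(Q Q + Q S\right) = 30 + \left(Q^{2} + Q S\right)^{2} + 11 \left(Q^{2} + Q S\right) = 30 + \left(Q^{2} + Q S\right)^{2} + \left(11 Q^{2} + 11 Q S\right) = 30 + \left(Q^{2} + Q S\right)^{2} + 11 Q^{2} + 11 Q S$)
$G{\left(-208,-213 \right)} - \left(35 l - 102\right) = \left(30 + \left(-208\right)^{2} \left(-208 - 213\right)^{2} + 11 \left(-208\right) \left(-208 - 213\right)\right) - \left(35 \left(-40\right) - 102\right) = \left(30 + 43264 \left(-421\right)^{2} + 11 \left(-208\right) \left(-421\right)\right) - \left(-1400 - 102\right) = \left(30 + 43264 \cdot 177241 + 963248\right) - -1502 = \left(30 + 7668154624 + 963248\right) + 1502 = 7669117902 + 1502 = 7669119404$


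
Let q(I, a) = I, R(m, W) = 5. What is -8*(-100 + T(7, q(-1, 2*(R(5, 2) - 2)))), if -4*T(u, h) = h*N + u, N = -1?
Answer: 816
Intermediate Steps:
T(u, h) = -u/4 + h/4 (T(u, h) = -(h*(-1) + u)/4 = -(-h + u)/4 = -(u - h)/4 = -u/4 + h/4)
-8*(-100 + T(7, q(-1, 2*(R(5, 2) - 2)))) = -8*(-100 + (-¼*7 + (¼)*(-1))) = -8*(-100 + (-7/4 - ¼)) = -8*(-100 - 2) = -8*(-102) = 816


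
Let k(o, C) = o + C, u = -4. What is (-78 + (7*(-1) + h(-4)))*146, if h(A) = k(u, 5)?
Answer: -12264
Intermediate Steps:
k(o, C) = C + o
h(A) = 1 (h(A) = 5 - 4 = 1)
(-78 + (7*(-1) + h(-4)))*146 = (-78 + (7*(-1) + 1))*146 = (-78 + (-7 + 1))*146 = (-78 - 6)*146 = -84*146 = -12264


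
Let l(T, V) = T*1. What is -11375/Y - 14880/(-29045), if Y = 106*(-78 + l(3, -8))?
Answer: 3589463/1847262 ≈ 1.9431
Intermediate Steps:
l(T, V) = T
Y = -7950 (Y = 106*(-78 + 3) = 106*(-75) = -7950)
-11375/Y - 14880/(-29045) = -11375/(-7950) - 14880/(-29045) = -11375*(-1/7950) - 14880*(-1/29045) = 455/318 + 2976/5809 = 3589463/1847262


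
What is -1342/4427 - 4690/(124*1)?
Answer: -10464519/274474 ≈ -38.126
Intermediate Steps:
-1342/4427 - 4690/(124*1) = -1342*1/4427 - 4690/124 = -1342/4427 - 4690*1/124 = -1342/4427 - 2345/62 = -10464519/274474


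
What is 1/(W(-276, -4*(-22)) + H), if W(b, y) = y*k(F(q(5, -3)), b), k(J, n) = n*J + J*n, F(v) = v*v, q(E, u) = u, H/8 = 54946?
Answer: 1/2384 ≈ 0.00041946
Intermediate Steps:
H = 439568 (H = 8*54946 = 439568)
F(v) = v²
k(J, n) = 2*J*n (k(J, n) = J*n + J*n = 2*J*n)
W(b, y) = 18*b*y (W(b, y) = y*(2*(-3)²*b) = y*(2*9*b) = y*(18*b) = 18*b*y)
1/(W(-276, -4*(-22)) + H) = 1/(18*(-276)*(-4*(-22)) + 439568) = 1/(18*(-276)*88 + 439568) = 1/(-437184 + 439568) = 1/2384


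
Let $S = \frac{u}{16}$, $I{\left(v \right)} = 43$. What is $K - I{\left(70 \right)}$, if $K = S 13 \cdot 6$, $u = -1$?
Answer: $- \frac{383}{8} \approx -47.875$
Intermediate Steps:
$S = - \frac{1}{16} \approx -0.0625$
$K = - \frac{39}{8}$ ($K = \left(- \frac{1}{16}\right) 13 \cdot 6 = \left(- \frac{13}{16}\right) 6 = - \frac{39}{8} \approx -4.875$)
$K - I{\left(70 \right)} = - \frac{39}{8} - 43 = - \frac{383}{8}$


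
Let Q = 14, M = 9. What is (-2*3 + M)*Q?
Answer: 42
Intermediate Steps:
(-2*3 + M)*Q = (-2*3 + 9)*14 = (-6 + 9)*14 = 3*14 = 42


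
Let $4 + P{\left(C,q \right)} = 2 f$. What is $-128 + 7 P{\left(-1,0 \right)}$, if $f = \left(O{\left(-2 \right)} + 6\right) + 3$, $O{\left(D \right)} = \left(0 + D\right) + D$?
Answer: $-86$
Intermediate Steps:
$O{\left(D \right)} = 2 D$ ($O{\left(D \right)} = D + D = 2 D$)
$f = 5$ ($f = \left(2 \left(-2\right) + 6\right) + 3 = \left(-4 + 6\right) + 3 = 2 + 3 = 5$)
$P{\left(C,q \right)} = 6$ ($P{\left(C,q \right)} = -4 + 2 \cdot 5 = -4 + 10 = 6$)
$-128 + 7 P{\left(-1,0 \right)} = -128 + 7 \cdot 6 = -128 + 42 = -86$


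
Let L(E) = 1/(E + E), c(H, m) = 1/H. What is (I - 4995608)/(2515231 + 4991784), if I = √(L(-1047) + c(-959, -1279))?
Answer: -4995608/7507015 + I*√6130869738/15075182144190 ≈ -0.66546 + 5.194e-9*I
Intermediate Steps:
L(E) = 1/(2*E)
I = I*√6130869738/2008146 (I = √((½)/(-1047) + 1/(-959)) = √((½)*(-1/1047) - 1/959) = √(-1/2094 - 1/959) = √(-3053/2008146) = I*√6130869738/2008146 ≈ 0.038991*I)
(I - 4995608)/(2515231 + 4991784) = (I*√6130869738/2008146 - 4995608)/(2515231 + 4991784) = (-4995608 + I*√6130869738/2008146)/7507015 = (-4995608 + I*√6130869738/2008146)*(1/7507015) = -4995608/7507015 + I*√6130869738/15075182144190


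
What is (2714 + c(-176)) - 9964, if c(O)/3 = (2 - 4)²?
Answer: -7238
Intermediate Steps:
c(O) = 12 (c(O) = 3*(2 - 4)² = 3*(-2)² = 3*4 = 12)
(2714 + c(-176)) - 9964 = (2714 + 12) - 9964 = 2726 - 9964 = -7238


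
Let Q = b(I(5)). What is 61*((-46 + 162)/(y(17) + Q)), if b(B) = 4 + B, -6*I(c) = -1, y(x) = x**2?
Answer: 42456/1759 ≈ 24.136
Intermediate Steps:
I(c) = 1/6 (I(c) = -1/6*(-1) = 1/6)
Q = 25/6 (Q = 4 + 1/6 = 25/6 ≈ 4.1667)
61*((-46 + 162)/(y(17) + Q)) = 61*((-46 + 162)/(17**2 + 25/6)) = 61*(116/(289 + 25/6)) = 61*(116/(1759/6)) = 61*(116*(6/1759)) = 61*(696/1759) = 42456/1759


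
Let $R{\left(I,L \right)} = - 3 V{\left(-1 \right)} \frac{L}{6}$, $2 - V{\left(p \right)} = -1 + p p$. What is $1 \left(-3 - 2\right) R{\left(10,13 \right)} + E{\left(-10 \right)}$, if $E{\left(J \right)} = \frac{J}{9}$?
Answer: $\frac{575}{9} \approx 63.889$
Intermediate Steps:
$V{\left(p \right)} = 3 - p^{2}$ ($V{\left(p \right)} = 2 - \left(-1 + p p\right) = 2 - \left(-1 + p^{2}\right) = 3 - p^{2}$)
$R{\left(I,L \right)} = - L$ ($R{\left(I,L \right)} = - 3 \left(3 - \left(-1\right)^{2}\right) \frac{L}{6} = - 3 \left(3 - 1\right) L \frac{1}{6} = - 3 \left(3 - 1\right) \frac{L}{6} = \left(-3\right) 2 \frac{L}{6} = - 6 \frac{L}{6} = - L$)
$E{\left(J \right)} = \frac{J}{9}$ ($E{\left(J \right)} = J \frac{1}{9} = \frac{J}{9}$)
$1 \left(-3 - 2\right) R{\left(10,13 \right)} + E{\left(-10 \right)} = 1 \left(-3 - 2\right) \left(\left(-1\right) 13\right) + \frac{1}{9} \left(-10\right) = 1 \left(-5\right) \left(-13\right) - \frac{10}{9} = \left(-5\right) \left(-13\right) - \frac{10}{9} = 65 - \frac{10}{9} = \frac{575}{9}$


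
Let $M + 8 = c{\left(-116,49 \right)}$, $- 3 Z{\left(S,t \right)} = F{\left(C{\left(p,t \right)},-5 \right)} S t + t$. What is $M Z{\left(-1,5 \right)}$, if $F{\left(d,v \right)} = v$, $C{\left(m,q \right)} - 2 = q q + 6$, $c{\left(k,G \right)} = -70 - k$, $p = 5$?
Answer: $-380$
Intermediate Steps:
$C{\left(m,q \right)} = 8 + q^{2}$ ($C{\left(m,q \right)} = 2 + \left(q q + 6\right) = 2 + \left(q^{2} + 6\right) = 2 + \left(6 + q^{2}\right) = 8 + q^{2}$)
$Z{\left(S,t \right)} = - \frac{t}{3} + \frac{5 S t}{3}$ ($Z{\left(S,t \right)} = - \frac{- 5 S t + t}{3} = - \frac{t - 5 S t}{3} = - \frac{t}{3} + \frac{5 S t}{3}$)
$M = 38$ ($M = -8 - -46 = -8 + \left(-70 + 116\right) = -8 + 46 = 38$)
$M Z{\left(-1,5 \right)} = 38 \cdot \frac{1}{3} \cdot 5 \left(-1 + 5 \left(-1\right)\right) = 38 \cdot \frac{1}{3} \cdot 5 \left(-1 - 5\right) = 38 \cdot \frac{1}{3} \cdot 5 \left(-6\right) = 38 \left(-10\right) = -380$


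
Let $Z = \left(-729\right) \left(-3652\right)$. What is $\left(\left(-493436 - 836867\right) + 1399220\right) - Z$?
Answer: $-2593391$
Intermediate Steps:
$Z = 2662308$
$\left(\left(-493436 - 836867\right) + 1399220\right) - Z = \left(\left(-493436 - 836867\right) + 1399220\right) - 2662308 = \left(-1330303 + 1399220\right) - 2662308 = 68917 - 2662308 = -2593391$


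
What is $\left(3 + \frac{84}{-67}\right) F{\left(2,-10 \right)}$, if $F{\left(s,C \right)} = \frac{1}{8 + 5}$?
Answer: $\frac{9}{67} \approx 0.13433$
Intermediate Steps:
$F{\left(s,C \right)} = \frac{1}{13}$
$\left(3 + \frac{84}{-67}\right) F{\left(2,-10 \right)} = \left(3 + \frac{84}{-67}\right) \frac{1}{13} = \left(3 + 84 \left(- \frac{1}{67}\right)\right) \frac{1}{13} = \left(3 - \frac{84}{67}\right) \frac{1}{13} = \frac{117}{67} \cdot \frac{1}{13} = \frac{9}{67}$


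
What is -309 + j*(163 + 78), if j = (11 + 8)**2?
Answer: 86692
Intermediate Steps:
j = 361 (j = 19**2 = 361)
-309 + j*(163 + 78) = -309 + 361*(163 + 78) = -309 + 361*241 = -309 + 87001 = 86692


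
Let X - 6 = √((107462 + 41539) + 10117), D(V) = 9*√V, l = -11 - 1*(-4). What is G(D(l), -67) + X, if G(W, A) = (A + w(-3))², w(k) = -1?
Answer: 4630 + √159118 ≈ 5028.9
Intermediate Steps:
l = -7 (l = -11 + 4 = -7)
G(W, A) = (-1 + A)² (G(W, A) = (A - 1)² = (-1 + A)²)
X = 6 + √159118 (X = 6 + √((107462 + 41539) + 10117) = 6 + √(149001 + 10117) = 6 + √159118 ≈ 404.90)
G(D(l), -67) + X = (-1 - 67)² + (6 + √159118) = (-68)² + (6 + √159118) = 4624 + (6 + √159118) = 4630 + √159118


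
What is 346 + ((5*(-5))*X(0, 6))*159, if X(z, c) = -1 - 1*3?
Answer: 16246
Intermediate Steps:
X(z, c) = -4 (X(z, c) = -1 - 3 = -4)
346 + ((5*(-5))*X(0, 6))*159 = 346 + ((5*(-5))*(-4))*159 = 346 - 25*(-4)*159 = 346 + 100*159 = 346 + 15900 = 16246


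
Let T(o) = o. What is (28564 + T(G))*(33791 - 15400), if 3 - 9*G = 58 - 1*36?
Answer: 4727535287/9 ≈ 5.2528e+8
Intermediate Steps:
G = -19/9 (G = ⅓ - (58 - 1*36)/9 = ⅓ - (58 - 36)/9 = ⅓ - ⅑*22 = ⅓ - 22/9 = -19/9 ≈ -2.1111)
(28564 + T(G))*(33791 - 15400) = (28564 - 19/9)*(33791 - 15400) = (257057/9)*18391 = 4727535287/9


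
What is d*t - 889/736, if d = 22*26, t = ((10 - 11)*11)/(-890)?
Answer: 1919851/327520 ≈ 5.8618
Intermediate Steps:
t = 11/890 (t = -1*11*(-1/890) = -11*(-1/890) = 11/890 ≈ 0.012360)
d = 572
d*t - 889/736 = 572*(11/890) - 889/736 = 3146/445 - 889*1/736 = 3146/445 - 889/736 = 1919851/327520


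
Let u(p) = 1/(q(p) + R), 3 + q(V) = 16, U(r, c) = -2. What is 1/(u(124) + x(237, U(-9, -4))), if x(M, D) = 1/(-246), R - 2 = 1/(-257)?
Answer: 5781/362 ≈ 15.970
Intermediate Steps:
R = 513/257 (R = 2 + 1/(-257) = 2 - 1/257 = 513/257 ≈ 1.9961)
x(M, D) = -1/246
q(V) = 13 (q(V) = -3 + 16 = 13)
u(p) = 257/3854 (u(p) = 1/(13 + 513/257) = 1/(3854/257) = 257/3854)
1/(u(124) + x(237, U(-9, -4))) = 1/(257/3854 - 1/246) = 1/(362/5781) = 5781/362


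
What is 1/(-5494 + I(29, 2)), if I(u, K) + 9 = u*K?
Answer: -1/5445 ≈ -0.00018365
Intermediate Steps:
I(u, K) = -9 + K*u (I(u, K) = -9 + u*K = -9 + K*u)
1/(-5494 + I(29, 2)) = 1/(-5494 + (-9 + 2*29)) = 1/(-5494 + (-9 + 58)) = 1/(-5494 + 49) = 1/(-5445) = -1/5445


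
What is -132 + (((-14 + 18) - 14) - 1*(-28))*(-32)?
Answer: -708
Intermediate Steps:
-132 + (((-14 + 18) - 14) - 1*(-28))*(-32) = -132 + ((4 - 14) + 28)*(-32) = -132 + (-10 + 28)*(-32) = -132 + 18*(-32) = -132 - 576 = -708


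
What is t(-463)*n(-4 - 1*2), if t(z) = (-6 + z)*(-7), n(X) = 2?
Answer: 6566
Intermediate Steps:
t(z) = 42 - 7*z
t(-463)*n(-4 - 1*2) = (42 - 7*(-463))*2 = (42 + 3241)*2 = 3283*2 = 6566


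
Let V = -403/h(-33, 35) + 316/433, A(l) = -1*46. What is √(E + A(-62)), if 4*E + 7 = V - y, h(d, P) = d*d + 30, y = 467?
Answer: I*√154389519025347/969054 ≈ 12.822*I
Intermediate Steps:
h(d, P) = 30 + d² (h(d, P) = d² + 30 = 30 + d²)
A(l) = -46
V = 179105/484527 (V = -403/(30 + (-33)²) + 316/433 = -403/(30 + 1089) + 316*(1/433) = -403/1119 + 316/433 = 179105/484527 ≈ 0.36965)
E = -229486693/1938108 (E = -7/4 + (179105/484527 - 1*467)/4 = -7/4 + (179105/484527 - 467)/4 = -7/4 + (¼)*(-226095004/484527) = -7/4 - 56523751/484527 = -229486693/1938108 ≈ -118.41)
√(E + A(-62)) = √(-229486693/1938108 - 46) = √(-318639661/1938108) = I*√154389519025347/969054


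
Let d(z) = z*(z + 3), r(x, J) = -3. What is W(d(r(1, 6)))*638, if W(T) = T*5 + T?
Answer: 0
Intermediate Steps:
d(z) = z*(3 + z)
W(T) = 6*T (W(T) = 5*T + T = 6*T)
W(d(r(1, 6)))*638 = (6*(-3*(3 - 3)))*638 = (6*(-3*0))*638 = (6*0)*638 = 0*638 = 0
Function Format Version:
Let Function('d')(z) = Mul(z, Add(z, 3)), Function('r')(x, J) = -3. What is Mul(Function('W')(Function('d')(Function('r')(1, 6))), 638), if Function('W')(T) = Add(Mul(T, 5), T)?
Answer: 0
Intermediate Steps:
Function('d')(z) = Mul(z, Add(3, z))
Function('W')(T) = Mul(6, T) (Function('W')(T) = Add(Mul(5, T), T) = Mul(6, T))
Mul(Function('W')(Function('d')(Function('r')(1, 6))), 638) = Mul(Mul(6, Mul(-3, Add(3, -3))), 638) = Mul(Mul(6, Mul(-3, 0)), 638) = Mul(Mul(6, 0), 638) = Mul(0, 638) = 0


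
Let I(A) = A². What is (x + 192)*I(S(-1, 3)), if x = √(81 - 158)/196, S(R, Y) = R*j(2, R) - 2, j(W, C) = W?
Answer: 3072 + 4*I*√77/49 ≈ 3072.0 + 0.71632*I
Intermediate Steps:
S(R, Y) = -2 + 2*R (S(R, Y) = R*2 - 2 = 2*R - 2 = -2 + 2*R)
x = I*√77/196 (x = √(-77)*(1/196) = (I*√77)*(1/196) = I*√77/196 ≈ 0.04477*I)
(x + 192)*I(S(-1, 3)) = (I*√77/196 + 192)*(-2 + 2*(-1))² = (192 + I*√77/196)*(-2 - 2)² = (192 + I*√77/196)*(-4)² = (192 + I*√77/196)*16 = 3072 + 4*I*√77/49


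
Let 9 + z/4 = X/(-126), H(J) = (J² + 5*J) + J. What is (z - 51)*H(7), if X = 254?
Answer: -77857/9 ≈ -8650.8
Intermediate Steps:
H(J) = J² + 6*J
z = -2776/63 (z = -36 + 4*(254/(-126)) = -36 + 4*(254*(-1/126)) = -36 + 4*(-127/63) = -36 - 508/63 = -2776/63 ≈ -44.063)
(z - 51)*H(7) = (-2776/63 - 51)*(7*(6 + 7)) = -5989*13/9 = -5989/63*91 = -77857/9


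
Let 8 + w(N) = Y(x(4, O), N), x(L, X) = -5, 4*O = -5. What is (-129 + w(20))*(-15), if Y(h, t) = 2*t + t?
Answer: 1155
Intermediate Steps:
O = -5/4 (O = (¼)*(-5) = -5/4 ≈ -1.2500)
Y(h, t) = 3*t
w(N) = -8 + 3*N
(-129 + w(20))*(-15) = (-129 + (-8 + 3*20))*(-15) = (-129 + (-8 + 60))*(-15) = (-129 + 52)*(-15) = -77*(-15) = 1155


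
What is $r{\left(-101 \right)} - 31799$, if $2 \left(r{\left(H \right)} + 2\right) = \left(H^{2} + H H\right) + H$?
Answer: $- \frac{43301}{2} \approx -21651.0$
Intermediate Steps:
$r{\left(H \right)} = -2 + H^{2} + \frac{H}{2}$ ($r{\left(H \right)} = -2 + \frac{\left(H^{2} + H H\right) + H}{2} = -2 + \frac{\left(H^{2} + H^{2}\right) + H}{2} = -2 + \frac{2 H^{2} + H}{2} = -2 + \frac{H + 2 H^{2}}{2} = -2 + \left(H^{2} + \frac{H}{2}\right) = -2 + H^{2} + \frac{H}{2}$)
$r{\left(-101 \right)} - 31799 = \left(-2 + \left(-101\right)^{2} + \frac{1}{2} \left(-101\right)\right) - 31799 = \left(-2 + 10201 - \frac{101}{2}\right) - 31799 = \frac{20297}{2} - 31799 = - \frac{43301}{2}$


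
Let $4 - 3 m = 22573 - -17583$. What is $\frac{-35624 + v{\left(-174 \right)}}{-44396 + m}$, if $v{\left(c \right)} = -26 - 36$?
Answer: $\frac{17843}{28890} \approx 0.61762$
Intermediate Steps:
$m = -13384$ ($m = \frac{4}{3} - \frac{22573 - -17583}{3} = \frac{4}{3} - \frac{22573 + 17583}{3} = \frac{4}{3} - \frac{40156}{3} = -13384$)
$v{\left(c \right)} = -62$ ($v{\left(c \right)} = -26 - 36 = -62$)
$\frac{-35624 + v{\left(-174 \right)}}{-44396 + m} = \frac{-35624 - 62}{-44396 - 13384} = - \frac{35686}{-57780} = \left(-35686\right) \left(- \frac{1}{57780}\right) = \frac{17843}{28890}$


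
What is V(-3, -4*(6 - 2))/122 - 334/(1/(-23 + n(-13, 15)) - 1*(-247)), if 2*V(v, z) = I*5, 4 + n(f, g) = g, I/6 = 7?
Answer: -177861/361486 ≈ -0.49203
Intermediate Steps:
I = 42 (I = 6*7 = 42)
n(f, g) = -4 + g
V(v, z) = 105 (V(v, z) = (42*5)/2 = (½)*210 = 105)
V(-3, -4*(6 - 2))/122 - 334/(1/(-23 + n(-13, 15)) - 1*(-247)) = 105/122 - 334/(1/(-23 + (-4 + 15)) - 1*(-247)) = 105*(1/122) - 334/(1/(-23 + 11) + 247) = 105/122 - 334/(1/(-12) + 247) = 105/122 - 334/(-1/12 + 247) = 105/122 - 334/2963/12 = 105/122 - 334*12/2963 = 105/122 - 4008/2963 = -177861/361486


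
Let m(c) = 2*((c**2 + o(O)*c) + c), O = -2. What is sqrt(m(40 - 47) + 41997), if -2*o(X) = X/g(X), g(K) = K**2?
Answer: sqrt(168310)/2 ≈ 205.13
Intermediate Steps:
o(X) = -1/(2*X) (o(X) = -X/(2*(X**2)) = -X/(2*X**2) = -1/(2*X))
m(c) = 2*c**2 + 5*c/2 (m(c) = 2*((c**2 + (-1/2/(-2))*c) + c) = 2*((c**2 + (-1/2*(-1/2))*c) + c) = 2*((c**2 + c/4) + c) = 2*(c**2 + 5*c/4) = 2*c**2 + 5*c/2)
sqrt(m(40 - 47) + 41997) = sqrt((40 - 47)*(5 + 4*(40 - 47))/2 + 41997) = sqrt((1/2)*(-7)*(5 + 4*(-7)) + 41997) = sqrt((1/2)*(-7)*(5 - 28) + 41997) = sqrt((1/2)*(-7)*(-23) + 41997) = sqrt(161/2 + 41997) = sqrt(84155/2) = sqrt(168310)/2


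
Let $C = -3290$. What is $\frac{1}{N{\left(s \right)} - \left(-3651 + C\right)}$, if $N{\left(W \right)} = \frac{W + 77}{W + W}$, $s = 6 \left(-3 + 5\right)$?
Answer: $\frac{24}{166673} \approx 0.00014399$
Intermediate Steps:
$s = 12$ ($s = 6 \cdot 2 = 12$)
$N{\left(W \right)} = \frac{77 + W}{2 W}$
$\frac{1}{N{\left(s \right)} - \left(-3651 + C\right)} = \frac{1}{\frac{77 + 12}{2 \cdot 12} + \left(3651 - -3290\right)} = \frac{1}{\frac{1}{2} \cdot \frac{1}{12} \cdot 89 + \left(3651 + 3290\right)} = \frac{1}{\frac{89}{24} + 6941} = \frac{1}{\frac{166673}{24}} = \frac{24}{166673}$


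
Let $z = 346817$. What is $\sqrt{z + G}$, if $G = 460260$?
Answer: $\sqrt{807077} \approx 898.38$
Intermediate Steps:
$\sqrt{z + G} = \sqrt{346817 + 460260} = \sqrt{807077}$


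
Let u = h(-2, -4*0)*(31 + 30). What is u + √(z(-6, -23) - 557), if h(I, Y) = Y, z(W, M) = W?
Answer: I*√563 ≈ 23.728*I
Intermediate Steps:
u = 0 (u = (-4*0)*(31 + 30) = 0*61 = 0)
u + √(z(-6, -23) - 557) = 0 + √(-6 - 557) = 0 + √(-563) = 0 + I*√563 = I*√563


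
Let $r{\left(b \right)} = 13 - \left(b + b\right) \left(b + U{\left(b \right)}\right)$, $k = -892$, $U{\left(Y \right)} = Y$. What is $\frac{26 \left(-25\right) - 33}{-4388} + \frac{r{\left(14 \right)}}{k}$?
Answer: $\frac{249524}{244631} \approx 1.02$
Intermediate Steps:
$r{\left(b \right)} = 13 - 4 b^{2}$ ($r{\left(b \right)} = 13 - \left(b + b\right) \left(b + b\right) = 13 - 2 b 2 b = 13 - 4 b^{2}$)
$\frac{26 \left(-25\right) - 33}{-4388} + \frac{r{\left(14 \right)}}{k} = \frac{26 \left(-25\right) - 33}{-4388} + \frac{13 - 4 \cdot 14^{2}}{-892} = \left(-650 - 33\right) \left(- \frac{1}{4388}\right) + \left(13 - 784\right) \left(- \frac{1}{892}\right) = \left(-683\right) \left(- \frac{1}{4388}\right) + \left(13 - 784\right) \left(- \frac{1}{892}\right) = \frac{683}{4388} - - \frac{771}{892} = \frac{683}{4388} + \frac{771}{892} = \frac{249524}{244631}$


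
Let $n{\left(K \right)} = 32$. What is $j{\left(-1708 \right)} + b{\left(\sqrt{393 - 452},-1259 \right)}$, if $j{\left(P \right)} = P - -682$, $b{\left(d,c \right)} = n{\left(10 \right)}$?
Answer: $-994$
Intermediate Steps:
$b{\left(d,c \right)} = 32$
$j{\left(P \right)} = 682 + P$ ($j{\left(P \right)} = P + 682 = 682 + P$)
$j{\left(-1708 \right)} + b{\left(\sqrt{393 - 452},-1259 \right)} = \left(682 - 1708\right) + 32 = -1026 + 32 = -994$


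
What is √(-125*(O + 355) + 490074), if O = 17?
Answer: 3*√49286 ≈ 666.01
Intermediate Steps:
√(-125*(O + 355) + 490074) = √(-125*(17 + 355) + 490074) = √(-125*372 + 490074) = √(-46500 + 490074) = √443574 = 3*√49286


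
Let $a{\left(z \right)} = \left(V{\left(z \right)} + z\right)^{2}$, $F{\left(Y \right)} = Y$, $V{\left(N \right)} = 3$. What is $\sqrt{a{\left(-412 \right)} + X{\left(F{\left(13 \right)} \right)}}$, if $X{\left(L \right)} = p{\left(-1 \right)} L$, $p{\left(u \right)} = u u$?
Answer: $\sqrt{167294} \approx 409.02$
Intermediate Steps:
$p{\left(u \right)} = u^{2}$
$a{\left(z \right)} = \left(3 + z\right)^{2}$
$X{\left(L \right)} = L$ ($X{\left(L \right)} = \left(-1\right)^{2} L = 1 L = L$)
$\sqrt{a{\left(-412 \right)} + X{\left(F{\left(13 \right)} \right)}} = \sqrt{\left(3 - 412\right)^{2} + 13} = \sqrt{\left(-409\right)^{2} + 13} = \sqrt{167281 + 13} = \sqrt{167294}$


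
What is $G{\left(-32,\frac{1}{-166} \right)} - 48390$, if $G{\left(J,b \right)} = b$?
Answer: $- \frac{8032741}{166} \approx -48390.0$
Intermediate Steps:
$G{\left(-32,\frac{1}{-166} \right)} - 48390 = \frac{1}{-166} - 48390 = - \frac{1}{166} - 48390 = - \frac{8032741}{166}$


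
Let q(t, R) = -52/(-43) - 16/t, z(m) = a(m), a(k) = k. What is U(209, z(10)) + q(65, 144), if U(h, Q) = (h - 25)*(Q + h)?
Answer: 112630012/2795 ≈ 40297.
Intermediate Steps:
z(m) = m
U(h, Q) = (-25 + h)*(Q + h)
q(t, R) = 52/43 - 16/t (q(t, R) = -52*(-1/43) - 16/t = 52/43 - 16/t)
U(209, z(10)) + q(65, 144) = (209**2 - 25*10 - 25*209 + 10*209) + (52/43 - 16/65) = (43681 - 250 - 5225 + 2090) + (52/43 - 16*1/65) = 40296 + (52/43 - 16/65) = 40296 + 2692/2795 = 112630012/2795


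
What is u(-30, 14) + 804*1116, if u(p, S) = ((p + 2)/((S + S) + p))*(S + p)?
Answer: 897040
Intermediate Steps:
u(p, S) = (2 + p)*(S + p)/(p + 2*S) (u(p, S) = ((2 + p)/(2*S + p))*(S + p) = ((2 + p)/(p + 2*S))*(S + p) = (2 + p)*(S + p)/(p + 2*S))
u(-30, 14) + 804*1116 = ((-30)² + 2*14 + 2*(-30) + 14*(-30))/(-30 + 2*14) + 804*1116 = (900 + 28 - 60 - 420)/(-30 + 28) + 897264 = 448/(-2) + 897264 = -½*448 + 897264 = -224 + 897264 = 897040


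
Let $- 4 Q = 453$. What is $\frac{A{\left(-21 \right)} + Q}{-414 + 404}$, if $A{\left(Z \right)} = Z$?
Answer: $\frac{537}{40} \approx 13.425$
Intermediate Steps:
$Q = - \frac{453}{4}$ ($Q = \left(- \frac{1}{4}\right) 453 = - \frac{453}{4} \approx -113.25$)
$\frac{A{\left(-21 \right)} + Q}{-414 + 404} = \frac{-21 - \frac{453}{4}}{-414 + 404} = - \frac{537}{4 \left(-10\right)} = \left(- \frac{537}{4}\right) \left(- \frac{1}{10}\right) = \frac{537}{40}$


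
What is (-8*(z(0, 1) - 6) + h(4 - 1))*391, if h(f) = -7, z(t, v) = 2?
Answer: 9775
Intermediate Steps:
(-8*(z(0, 1) - 6) + h(4 - 1))*391 = (-8*(2 - 6) - 7)*391 = (-8*(-4) - 7)*391 = (32 - 7)*391 = 25*391 = 9775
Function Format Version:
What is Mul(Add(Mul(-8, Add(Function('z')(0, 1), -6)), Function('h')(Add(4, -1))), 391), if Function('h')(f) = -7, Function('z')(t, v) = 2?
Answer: 9775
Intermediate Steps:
Mul(Add(Mul(-8, Add(Function('z')(0, 1), -6)), Function('h')(Add(4, -1))), 391) = Mul(Add(Mul(-8, Add(2, -6)), -7), 391) = Mul(Add(Mul(-8, -4), -7), 391) = Mul(Add(32, -7), 391) = Mul(25, 391) = 9775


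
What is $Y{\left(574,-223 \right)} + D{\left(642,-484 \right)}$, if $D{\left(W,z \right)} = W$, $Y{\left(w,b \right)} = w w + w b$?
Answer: $202116$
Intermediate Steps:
$Y{\left(w,b \right)} = w^{2} + b w$
$Y{\left(574,-223 \right)} + D{\left(642,-484 \right)} = 574 \left(-223 + 574\right) + 642 = 574 \cdot 351 + 642 = 201474 + 642 = 202116$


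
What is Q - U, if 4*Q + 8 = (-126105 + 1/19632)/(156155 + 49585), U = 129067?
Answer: -2085286506773039/16156350720 ≈ -1.2907e+5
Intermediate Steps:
Q = -34788394799/16156350720 (Q = -2 + ((-126105 + 1/19632)/(156155 + 49585))/4 = -2 + ((-126105 + 1/19632)/205740)/4 = -2 + (-2475693359/19632*1/205740)/4 = -2 + (¼)*(-2475693359/4039087680) = -2 - 2475693359/16156350720 = -34788394799/16156350720 ≈ -2.1532)
Q - U = -34788394799/16156350720 - 1*129067 = -34788394799/16156350720 - 129067 = -2085286506773039/16156350720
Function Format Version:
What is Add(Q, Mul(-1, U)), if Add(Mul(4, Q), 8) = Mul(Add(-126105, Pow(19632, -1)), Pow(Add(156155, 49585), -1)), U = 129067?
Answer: Rational(-2085286506773039, 16156350720) ≈ -1.2907e+5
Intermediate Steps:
Q = Rational(-34788394799, 16156350720) (Q = Add(-2, Mul(Rational(1, 4), Mul(Add(-126105, Pow(19632, -1)), Pow(Add(156155, 49585), -1)))) = Add(-2, Mul(Rational(1, 4), Mul(Add(-126105, Rational(1, 19632)), Pow(205740, -1)))) = Add(-2, Mul(Rational(1, 4), Mul(Rational(-2475693359, 19632), Rational(1, 205740)))) = Add(-2, Mul(Rational(1, 4), Rational(-2475693359, 4039087680))) = Add(-2, Rational(-2475693359, 16156350720)) = Rational(-34788394799, 16156350720) ≈ -2.1532)
Add(Q, Mul(-1, U)) = Add(Rational(-34788394799, 16156350720), Mul(-1, 129067)) = Add(Rational(-34788394799, 16156350720), -129067) = Rational(-2085286506773039, 16156350720)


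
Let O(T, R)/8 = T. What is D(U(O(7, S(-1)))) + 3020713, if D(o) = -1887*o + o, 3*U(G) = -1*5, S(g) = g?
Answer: 9071569/3 ≈ 3.0239e+6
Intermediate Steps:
O(T, R) = 8*T
U(G) = -5/3 (U(G) = (-1*5)/3 = (⅓)*(-5) = -5/3)
D(o) = -1886*o
D(U(O(7, S(-1)))) + 3020713 = -1886*(-5/3) + 3020713 = 9430/3 + 3020713 = 9071569/3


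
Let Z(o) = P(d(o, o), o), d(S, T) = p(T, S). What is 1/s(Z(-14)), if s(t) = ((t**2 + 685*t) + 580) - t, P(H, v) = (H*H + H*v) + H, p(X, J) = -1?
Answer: 1/10352 ≈ 9.6600e-5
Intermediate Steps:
d(S, T) = -1
P(H, v) = H + H**2 + H*v (P(H, v) = (H**2 + H*v) + H = H + H**2 + H*v)
Z(o) = -o (Z(o) = -(1 - 1 + o) = -o)
s(t) = 580 + t**2 + 684*t (s(t) = (580 + t**2 + 685*t) - t = 580 + t**2 + 684*t)
1/s(Z(-14)) = 1/(580 + (-1*(-14))**2 + 684*(-1*(-14))) = 1/(580 + 14**2 + 684*14) = 1/(580 + 196 + 9576) = 1/10352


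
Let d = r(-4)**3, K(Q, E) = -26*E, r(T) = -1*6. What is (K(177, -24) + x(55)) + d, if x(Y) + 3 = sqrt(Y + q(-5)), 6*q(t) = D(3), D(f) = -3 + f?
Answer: 405 + sqrt(55) ≈ 412.42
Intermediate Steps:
q(t) = 0 (q(t) = (-3 + 3)/6 = (1/6)*0 = 0)
r(T) = -6
x(Y) = -3 + sqrt(Y) (x(Y) = -3 + sqrt(Y + 0) = -3 + sqrt(Y))
d = -216 (d = (-6)**3 = -216)
(K(177, -24) + x(55)) + d = (-26*(-24) + (-3 + sqrt(55))) - 216 = (624 + (-3 + sqrt(55))) - 216 = (621 + sqrt(55)) - 216 = 405 + sqrt(55)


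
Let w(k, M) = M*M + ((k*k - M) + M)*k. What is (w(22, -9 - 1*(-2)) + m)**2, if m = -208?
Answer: 110019121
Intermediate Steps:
w(k, M) = M**2 + k**3 (w(k, M) = M**2 + ((k**2 - M) + M)*k = M**2 + k**2*k = M**2 + k**3)
(w(22, -9 - 1*(-2)) + m)**2 = (((-9 - 1*(-2))**2 + 22**3) - 208)**2 = (((-9 + 2)**2 + 10648) - 208)**2 = (((-7)**2 + 10648) - 208)**2 = ((49 + 10648) - 208)**2 = (10697 - 208)**2 = 10489**2 = 110019121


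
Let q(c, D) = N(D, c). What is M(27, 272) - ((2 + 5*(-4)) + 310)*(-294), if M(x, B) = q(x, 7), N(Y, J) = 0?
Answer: 85848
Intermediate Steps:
q(c, D) = 0
M(x, B) = 0
M(27, 272) - ((2 + 5*(-4)) + 310)*(-294) = 0 - ((2 + 5*(-4)) + 310)*(-294) = 0 - ((2 - 20) + 310)*(-294) = 0 - (-18 + 310)*(-294) = 0 - 292*(-294) = 0 - 1*(-85848) = 0 + 85848 = 85848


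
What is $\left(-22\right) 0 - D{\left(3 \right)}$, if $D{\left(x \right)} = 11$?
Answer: $-11$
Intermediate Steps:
$\left(-22\right) 0 - D{\left(3 \right)} = \left(-22\right) 0 - 11 = 0 - 11 = -11$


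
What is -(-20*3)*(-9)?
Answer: -540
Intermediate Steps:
-(-20*3)*(-9) = -(-60)*(-9) = -1*540 = -540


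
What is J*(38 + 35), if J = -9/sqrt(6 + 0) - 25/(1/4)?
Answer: -7300 - 219*sqrt(6)/2 ≈ -7568.2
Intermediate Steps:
J = -100 - 3*sqrt(6)/2 (J = -9*sqrt(6)/6 - 25/1/4 = -3*sqrt(6)/2 - 25*4 = -3*sqrt(6)/2 - 100 = -100 - 3*sqrt(6)/2 ≈ -103.67)
J*(38 + 35) = (-100 - 3*sqrt(6)/2)*(38 + 35) = (-100 - 3*sqrt(6)/2)*73 = -7300 - 219*sqrt(6)/2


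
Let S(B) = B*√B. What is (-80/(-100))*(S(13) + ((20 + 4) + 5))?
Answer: 116/5 + 52*√13/5 ≈ 60.698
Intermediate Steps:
S(B) = B^(3/2)
(-80/(-100))*(S(13) + ((20 + 4) + 5)) = (-80/(-100))*(13^(3/2) + ((20 + 4) + 5)) = (-80*(-1/100))*(13*√13 + (24 + 5)) = 4*(13*√13 + 29)/5 = 4*(29 + 13*√13)/5 = 116/5 + 52*√13/5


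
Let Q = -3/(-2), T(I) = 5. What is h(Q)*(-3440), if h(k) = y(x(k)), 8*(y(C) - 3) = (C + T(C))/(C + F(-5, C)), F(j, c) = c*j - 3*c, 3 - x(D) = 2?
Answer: -69660/7 ≈ -9951.4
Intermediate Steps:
x(D) = 1 (x(D) = 3 - 1*2 = 3 - 2 = 1)
F(j, c) = -3*c + c*j
Q = 3/2 (Q = -3*(-½) = 3/2 ≈ 1.5000)
y(C) = 3 - (5 + C)/(56*C) (y(C) = 3 + ((C + 5)/(C + C*(-3 - 5)))/8 = 3 + ((5 + C)/(C + C*(-8)))/8 = 3 + ((5 + C)/(C - 8*C))/8 = 3 + ((5 + C)/((-7*C)))/8 = 3 + ((5 + C)*(-1/(7*C)))/8 = 3 + (-(5 + C)/(7*C))/8 = 3 - (5 + C)/(56*C))
h(k) = 81/28 (h(k) = (1/56)*(-5 + 167*1)/1 = (1/56)*1*(-5 + 167) = (1/56)*1*162 = 81/28)
h(Q)*(-3440) = (81/28)*(-3440) = -69660/7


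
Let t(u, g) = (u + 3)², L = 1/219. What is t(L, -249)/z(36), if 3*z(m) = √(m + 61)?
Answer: 432964*√97/1550739 ≈ 2.7498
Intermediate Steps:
L = 1/219 ≈ 0.0045662
z(m) = √(61 + m)/3 (z(m) = √(m + 61)/3 = √(61 + m)/3)
t(u, g) = (3 + u)²
t(L, -249)/z(36) = (3 + 1/219)²/((√(61 + 36)/3)) = (658/219)²/((√97/3)) = 432964*(3*√97/97)/47961 = 432964*√97/1550739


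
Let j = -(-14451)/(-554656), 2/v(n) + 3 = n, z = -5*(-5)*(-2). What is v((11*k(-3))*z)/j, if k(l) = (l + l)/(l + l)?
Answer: 1109312/7991403 ≈ 0.13881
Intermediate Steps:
k(l) = 1 (k(l) = (2*l)/((2*l)) = (2*l)*(1/(2*l)) = 1)
z = -50 (z = 25*(-2) = -50)
v(n) = 2/(-3 + n)
j = -14451/554656 (j = -(-14451)*(-1)/554656 = -1*14451/554656 = -14451/554656 ≈ -0.026054)
v((11*k(-3))*z)/j = (2/(-3 + (11*1)*(-50)))/(-14451/554656) = (2/(-3 + 11*(-50)))*(-554656/14451) = (2/(-3 - 550))*(-554656/14451) = (2/(-553))*(-554656/14451) = (2*(-1/553))*(-554656/14451) = -2/553*(-554656/14451) = 1109312/7991403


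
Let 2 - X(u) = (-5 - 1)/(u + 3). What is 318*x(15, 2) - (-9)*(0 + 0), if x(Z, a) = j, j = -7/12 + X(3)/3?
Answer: 265/2 ≈ 132.50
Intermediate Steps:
X(u) = 2 + 6/(3 + u) (X(u) = 2 - (-5 - 1)/(u + 3) = 2 - (-6)/(3 + u) = 2 + 6/(3 + u))
j = 5/12 (j = -7/12 + (2*(6 + 3)/(3 + 3))/3 = -7*1/12 + (2*9/6)*(⅓) = -7/12 + (2*(⅙)*9)*(⅓) = -7/12 + 3*(⅓) = -7/12 + 1 = 5/12 ≈ 0.41667)
x(Z, a) = 5/12
318*x(15, 2) - (-9)*(0 + 0) = 318*(5/12) - (-9)*(0 + 0) = 265/2 - (-9)*0 = 265/2 - 9*0 = 265/2 + 0 = 265/2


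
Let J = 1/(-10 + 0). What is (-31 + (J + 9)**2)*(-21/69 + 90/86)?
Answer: 1769307/49450 ≈ 35.780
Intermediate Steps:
J = -1/10 (J = 1/(-10) = -1/10 ≈ -0.10000)
(-31 + (J + 9)**2)*(-21/69 + 90/86) = (-31 + (-1/10 + 9)**2)*(-21/69 + 90/86) = (-31 + (89/10)**2)*(-21*1/69 + 90*(1/86)) = (-31 + 7921/100)*(-7/23 + 45/43) = (4821/100)*(734/989) = 1769307/49450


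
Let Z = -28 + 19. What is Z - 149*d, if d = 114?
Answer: -16995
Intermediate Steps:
Z = -9
Z - 149*d = -9 - 149*114 = -9 - 16986 = -16995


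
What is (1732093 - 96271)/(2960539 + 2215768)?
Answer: 1635822/5176307 ≈ 0.31602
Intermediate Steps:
(1732093 - 96271)/(2960539 + 2215768) = 1635822/5176307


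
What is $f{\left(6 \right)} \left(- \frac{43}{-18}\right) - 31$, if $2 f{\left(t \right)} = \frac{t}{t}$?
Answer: $- \frac{1073}{36} \approx -29.806$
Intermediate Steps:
$f{\left(t \right)} = \frac{1}{2}$ ($f{\left(t \right)} = \frac{t \frac{1}{t}}{2} = \frac{1}{2} \cdot 1 = \frac{1}{2}$)
$f{\left(6 \right)} \left(- \frac{43}{-18}\right) - 31 = \frac{\left(-43\right) \frac{1}{-18}}{2} - 31 = \frac{\left(-43\right) \left(- \frac{1}{18}\right)}{2} - 31 = \frac{1}{2} \cdot \frac{43}{18} - 31 = \frac{43}{36} - 31 = - \frac{1073}{36}$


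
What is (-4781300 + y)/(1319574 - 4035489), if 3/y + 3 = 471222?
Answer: 250337711633/142198972265 ≈ 1.7605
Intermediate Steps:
y = 1/157073 (y = 3/(-3 + 471222) = 3/471219 = 3*(1/471219) = 1/157073 ≈ 6.3665e-6)
(-4781300 + y)/(1319574 - 4035489) = (-4781300 + 1/157073)/(1319574 - 4035489) = -751013134899/157073/(-2715915) = -751013134899/157073*(-1/2715915) = 250337711633/142198972265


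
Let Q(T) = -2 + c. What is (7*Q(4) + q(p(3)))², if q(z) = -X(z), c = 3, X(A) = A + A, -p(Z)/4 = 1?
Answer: 225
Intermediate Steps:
p(Z) = -4 (p(Z) = -4*1 = -4)
X(A) = 2*A
q(z) = -2*z
Q(T) = 1 (Q(T) = -2 + 3 = 1)
(7*Q(4) + q(p(3)))² = (7*1 - 2*(-4))² = (7 + 8)² = 15² = 225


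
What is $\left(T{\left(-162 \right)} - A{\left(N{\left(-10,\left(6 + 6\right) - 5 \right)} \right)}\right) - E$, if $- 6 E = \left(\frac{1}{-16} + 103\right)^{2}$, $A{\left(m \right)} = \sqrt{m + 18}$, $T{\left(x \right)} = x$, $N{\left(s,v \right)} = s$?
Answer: $\frac{821259}{512} - 2 \sqrt{2} \approx 1601.2$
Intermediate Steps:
$A{\left(m \right)} = \sqrt{18 + m}$
$E = - \frac{904203}{512}$ ($E = - \frac{\left(\frac{1}{-16} + 103\right)^{2}}{6} = - \frac{\left(- \frac{1}{16} + 103\right)^{2}}{6} = - \frac{\left(\frac{1647}{16}\right)^{2}}{6} = \left(- \frac{1}{6}\right) \frac{2712609}{256} = - \frac{904203}{512} \approx -1766.0$)
$\left(T{\left(-162 \right)} - A{\left(N{\left(-10,\left(6 + 6\right) - 5 \right)} \right)}\right) - E = \left(-162 - \sqrt{18 - 10}\right) - - \frac{904203}{512} = \left(-162 - \sqrt{8}\right) + \frac{904203}{512} = \left(-162 - 2 \sqrt{2}\right) + \frac{904203}{512} = \frac{821259}{512} - 2 \sqrt{2}$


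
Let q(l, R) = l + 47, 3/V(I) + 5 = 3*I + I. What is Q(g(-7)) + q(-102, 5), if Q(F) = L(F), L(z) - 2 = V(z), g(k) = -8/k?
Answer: -60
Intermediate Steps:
V(I) = 3/(-5 + 4*I) (V(I) = 3/(-5 + (3*I + I)) = 3/(-5 + 4*I))
L(z) = 2 + 3/(-5 + 4*z)
Q(F) = (-7 + 8*F)/(-5 + 4*F)
q(l, R) = 47 + l
Q(g(-7)) + q(-102, 5) = (-7 + 8*(-8/(-7)))/(-5 + 4*(-8/(-7))) + (47 - 102) = (-7 + 8*(-8*(-⅐)))/(-5 + 4*(-8*(-⅐))) - 55 = (-7 + 8*(8/7))/(-5 + 4*(8/7)) - 55 = (-7 + 64/7)/(-5 + 32/7) - 55 = (15/7)/(-3/7) - 55 = -7/3*15/7 - 55 = -5 - 55 = -60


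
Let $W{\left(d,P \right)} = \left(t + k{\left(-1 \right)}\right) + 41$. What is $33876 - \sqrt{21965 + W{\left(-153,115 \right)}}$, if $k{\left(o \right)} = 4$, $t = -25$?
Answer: $33876 - \sqrt{21985} \approx 33728.0$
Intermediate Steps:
$W{\left(d,P \right)} = 20$ ($W{\left(d,P \right)} = \left(-25 + 4\right) + 41 = -21 + 41 = 20$)
$33876 - \sqrt{21965 + W{\left(-153,115 \right)}} = 33876 - \sqrt{21965 + 20} = 33876 - \sqrt{21985}$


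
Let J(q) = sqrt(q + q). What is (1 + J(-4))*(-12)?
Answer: -12 - 24*I*sqrt(2) ≈ -12.0 - 33.941*I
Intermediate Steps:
J(q) = sqrt(2)*sqrt(q) (J(q) = sqrt(2*q) = sqrt(2)*sqrt(q))
(1 + J(-4))*(-12) = (1 + sqrt(2)*sqrt(-4))*(-12) = (1 + sqrt(2)*(2*I))*(-12) = (1 + 2*I*sqrt(2))*(-12) = -12 - 24*I*sqrt(2)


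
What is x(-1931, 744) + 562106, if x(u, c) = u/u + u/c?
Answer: 418205677/744 ≈ 5.6210e+5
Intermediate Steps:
x(u, c) = 1 + u/c
x(-1931, 744) + 562106 = (744 - 1931)/744 + 562106 = (1/744)*(-1187) + 562106 = -1187/744 + 562106 = 418205677/744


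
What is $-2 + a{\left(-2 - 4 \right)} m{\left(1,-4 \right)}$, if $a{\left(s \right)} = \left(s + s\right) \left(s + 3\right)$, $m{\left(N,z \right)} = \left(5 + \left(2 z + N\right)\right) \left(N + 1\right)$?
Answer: $-146$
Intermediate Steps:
$m{\left(N,z \right)} = \left(1 + N\right) \left(5 + N + 2 z\right)$ ($m{\left(N,z \right)} = \left(5 + \left(N + 2 z\right)\right) \left(1 + N\right) = \left(5 + N + 2 z\right) \left(1 + N\right) = \left(1 + N\right) \left(5 + N + 2 z\right)$)
$a{\left(s \right)} = 2 s \left(3 + s\right)$
$-2 + a{\left(-2 - 4 \right)} m{\left(1,-4 \right)} = -2 + 2 \left(-2 - 4\right) \left(3 - 6\right) \left(5 + 1^{2} + 2 \left(-4\right) + 6 \cdot 1 + 2 \cdot 1 \left(-4\right)\right) = -2 + 2 \left(-2 - 4\right) \left(3 - 6\right) \left(5 + 1 - 8 + 6 - 8\right) = -2 + 2 \left(-6\right) \left(3 - 6\right) \left(-4\right) = -2 + 2 \left(-6\right) \left(-3\right) \left(-4\right) = -2 + 36 \left(-4\right) = -2 - 144 = -146$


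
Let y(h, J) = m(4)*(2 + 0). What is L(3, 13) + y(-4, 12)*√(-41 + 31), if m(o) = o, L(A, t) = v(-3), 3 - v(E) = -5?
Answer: 8 + 8*I*√10 ≈ 8.0 + 25.298*I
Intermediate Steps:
v(E) = 8 (v(E) = 3 - 1*(-5) = 3 + 5 = 8)
L(A, t) = 8
y(h, J) = 8 (y(h, J) = 4*(2 + 0) = 4*2 = 8)
L(3, 13) + y(-4, 12)*√(-41 + 31) = 8 + 8*√(-41 + 31) = 8 + 8*√(-10) = 8 + 8*(I*√10) = 8 + 8*I*√10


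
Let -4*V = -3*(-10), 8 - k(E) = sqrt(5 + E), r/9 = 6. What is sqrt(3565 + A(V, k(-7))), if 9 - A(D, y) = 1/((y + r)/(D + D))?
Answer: sqrt((221603 - 3574*I*sqrt(2))/(62 - I*sqrt(2))) ≈ 59.785 + 0.e-5*I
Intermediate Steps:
r = 54 (r = 9*6 = 54)
k(E) = 8 - sqrt(5 + E)
V = -15/2 (V = -(-3)*(-10)/4 = -1/4*30 = -15/2 ≈ -7.5000)
A(D, y) = 9 - 2*D/(54 + y) (A(D, y) = 9 - 1/((y + 54)/(D + D)) = 9 - 1/((54 + y)/((2*D))) = 9 - 1/((54 + y)*(1/(2*D))) = 9 - 1/((54 + y)/(2*D)) = 9 - 2*D/(54 + y))
sqrt(3565 + A(V, k(-7))) = sqrt(3565 + (486 - 2*(-15/2) + 9*(8 - sqrt(5 - 7)))/(54 + (8 - sqrt(5 - 7)))) = sqrt(3565 + (486 + 15 + 9*(8 - sqrt(-2)))/(54 + (8 - sqrt(-2)))) = sqrt(3565 + (486 + 15 + 9*(8 - I*sqrt(2)))/(54 + (8 - I*sqrt(2)))) = sqrt(3565 + (486 + 15 + (72 - 9*I*sqrt(2)))/(62 - I*sqrt(2))) = sqrt(3565 + (573 - 9*I*sqrt(2))/(62 - I*sqrt(2)))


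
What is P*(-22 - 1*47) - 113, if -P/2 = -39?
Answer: -5495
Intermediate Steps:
P = 78 (P = -2*(-39) = 78)
P*(-22 - 1*47) - 113 = 78*(-22 - 1*47) - 113 = 78*(-22 - 47) - 113 = 78*(-69) - 113 = -5382 - 113 = -5495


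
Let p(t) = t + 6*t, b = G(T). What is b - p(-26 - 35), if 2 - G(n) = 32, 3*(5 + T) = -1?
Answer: 397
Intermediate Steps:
T = -16/3 (T = -5 + (1/3)*(-1) = -5 - 1/3 = -16/3 ≈ -5.3333)
G(n) = -30 (G(n) = 2 - 1*32 = 2 - 32 = -30)
b = -30
p(t) = 7*t
b - p(-26 - 35) = -30 - 7*(-26 - 35) = -30 - 7*(-61) = -30 - 1*(-427) = -30 + 427 = 397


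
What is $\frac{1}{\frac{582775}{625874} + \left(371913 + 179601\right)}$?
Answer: $\frac{625874}{345178856011} \approx 1.8132 \cdot 10^{-6}$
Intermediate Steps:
$\frac{1}{\frac{582775}{625874} + \left(371913 + 179601\right)} = \frac{1}{582775 \cdot \frac{1}{625874} + 551514} = \frac{1}{\frac{582775}{625874} + 551514} = \frac{1}{\frac{345178856011}{625874}} = \frac{625874}{345178856011}$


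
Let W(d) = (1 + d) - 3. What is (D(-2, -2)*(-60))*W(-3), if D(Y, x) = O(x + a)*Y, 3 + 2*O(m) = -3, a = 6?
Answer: 1800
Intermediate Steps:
O(m) = -3 (O(m) = -3/2 + (½)*(-3) = -3/2 - 3/2 = -3)
W(d) = -2 + d
D(Y, x) = -3*Y
(D(-2, -2)*(-60))*W(-3) = (-3*(-2)*(-60))*(-2 - 3) = (6*(-60))*(-5) = -360*(-5) = 1800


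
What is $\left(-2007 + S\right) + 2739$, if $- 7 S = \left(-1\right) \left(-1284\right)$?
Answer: $\frac{3840}{7} \approx 548.57$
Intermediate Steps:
$S = - \frac{1284}{7}$ ($S = - \frac{\left(-1\right) \left(-1284\right)}{7} = \left(- \frac{1}{7}\right) 1284 = - \frac{1284}{7} \approx -183.43$)
$\left(-2007 + S\right) + 2739 = \left(-2007 - \frac{1284}{7}\right) + 2739 = - \frac{15333}{7} + 2739 = \frac{3840}{7}$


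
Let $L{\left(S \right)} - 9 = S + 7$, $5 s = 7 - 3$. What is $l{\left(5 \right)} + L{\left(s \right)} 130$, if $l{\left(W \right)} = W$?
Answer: $2189$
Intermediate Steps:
$s = \frac{4}{5}$ ($s = \frac{7 - 3}{5} = \frac{1}{5} \cdot 4 = \frac{4}{5} \approx 0.8$)
$L{\left(S \right)} = 16 + S$ ($L{\left(S \right)} = 9 + \left(S + 7\right) = 9 + \left(7 + S\right) = 16 + S$)
$l{\left(5 \right)} + L{\left(s \right)} 130 = 5 + \left(16 + \frac{4}{5}\right) 130 = 5 + \frac{84}{5} \cdot 130 = 5 + 2184 = 2189$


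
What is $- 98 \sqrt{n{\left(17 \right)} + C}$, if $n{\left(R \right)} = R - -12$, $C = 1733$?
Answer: $- 98 \sqrt{1762} \approx -4113.7$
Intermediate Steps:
$n{\left(R \right)} = 12 + R$ ($n{\left(R \right)} = R + 12 = 12 + R$)
$- 98 \sqrt{n{\left(17 \right)} + C} = - 98 \sqrt{\left(12 + 17\right) + 1733} = - 98 \sqrt{29 + 1733} = - 98 \sqrt{1762}$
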